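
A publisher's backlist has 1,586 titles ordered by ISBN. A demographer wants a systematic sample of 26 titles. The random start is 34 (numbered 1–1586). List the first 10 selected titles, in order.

k = N/n = 1586/26 = 61
title 1: 34
title 2: 34 + 61 = 95
title 3: 95 + 61 = 156
title 4: 156 + 61 = 217
title 5: 217 + 61 = 278
title 6: 278 + 61 = 339
title 7: 339 + 61 = 400
title 8: 400 + 61 = 461
title 9: 461 + 61 = 522
title 10: 522 + 61 = 583

34, 95, 156, 217, 278, 339, 400, 461, 522, 583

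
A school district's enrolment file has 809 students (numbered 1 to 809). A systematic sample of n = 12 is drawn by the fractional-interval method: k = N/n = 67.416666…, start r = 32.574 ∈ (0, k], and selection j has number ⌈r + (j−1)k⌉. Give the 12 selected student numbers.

33, 100, 168, 235, 303, 370, 438, 505, 572, 640, 707, 775

j=1: r + 0k = 32.574 → ⌈·⌉ = 33
j=2: r + 1k = 99.990666… → ⌈·⌉ = 100
j=3: r + 2k = 167.407333… → ⌈·⌉ = 168
j=4: r + 3k = 234.824 → ⌈·⌉ = 235
j=5: r + 4k = 302.240666… → ⌈·⌉ = 303
j=6: r + 5k = 369.657333… → ⌈·⌉ = 370
j=7: r + 6k = 437.074 → ⌈·⌉ = 438
j=8: r + 7k = 504.490666… → ⌈·⌉ = 505
j=9: r + 8k = 571.907333… → ⌈·⌉ = 572
j=10: r + 9k = 639.324 → ⌈·⌉ = 640
j=11: r + 10k = 706.740666… → ⌈·⌉ = 707
j=12: r + 11k = 774.157333… → ⌈·⌉ = 775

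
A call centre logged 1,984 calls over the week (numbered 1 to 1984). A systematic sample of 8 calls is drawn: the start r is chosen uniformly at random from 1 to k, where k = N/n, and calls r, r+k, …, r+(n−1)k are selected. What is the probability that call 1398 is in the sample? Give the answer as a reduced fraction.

k = 1984/8 = 248.
Call 1398 is selected iff r ≡ 1398 (mod 248); exactly one such r in {1,…,248}.
Inclusion probability = 1/248.

1/248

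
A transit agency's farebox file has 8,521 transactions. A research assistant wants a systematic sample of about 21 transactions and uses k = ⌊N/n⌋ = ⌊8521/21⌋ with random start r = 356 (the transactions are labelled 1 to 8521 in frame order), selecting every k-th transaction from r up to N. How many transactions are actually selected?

21

k = ⌊8521/21⌋ = 405
Achieved size = ⌊(8521 − 356)/405⌋ + 1 = ⌊8165/405⌋ + 1 = 20 + 1 = 21
(last selection: 356 + 20×405 = 8456 ≤ 8521; next would be 8861 > 8521)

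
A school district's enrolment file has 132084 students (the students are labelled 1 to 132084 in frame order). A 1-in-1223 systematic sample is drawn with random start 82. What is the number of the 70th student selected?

k = 1223
70th selection = r + (70−1)·k = 82 + 69×1223 = 82 + 84387 = 84469

84469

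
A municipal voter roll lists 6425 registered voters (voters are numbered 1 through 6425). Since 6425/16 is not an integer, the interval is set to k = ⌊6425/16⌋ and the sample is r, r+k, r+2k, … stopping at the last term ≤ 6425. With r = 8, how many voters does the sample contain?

k = ⌊6425/16⌋ = 401
Achieved size = ⌊(6425 − 8)/401⌋ + 1 = ⌊6417/401⌋ + 1 = 16 + 1 = 17
(last selection: 8 + 16×401 = 6424 ≤ 6425; next would be 6825 > 6425)

17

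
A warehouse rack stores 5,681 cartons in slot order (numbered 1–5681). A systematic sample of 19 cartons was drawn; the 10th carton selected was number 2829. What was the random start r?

138

k = 5681/19 = 299
r = 2829 − (10−1)×299 = 2829 − 2691 = 138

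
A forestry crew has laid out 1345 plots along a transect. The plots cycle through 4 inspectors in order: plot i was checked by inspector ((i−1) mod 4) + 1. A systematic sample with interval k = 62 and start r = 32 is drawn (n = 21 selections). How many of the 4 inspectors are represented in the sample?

2

Consecutive selections differ by k = 62, so their inspector numbers differ by 62 mod 4 = 2.
gcd(62, 4) = 2, so the sample visits 4/2 = 2 distinct residues mod 4.
Start 32 is inspector 4; the inspectors hit are 2, 4.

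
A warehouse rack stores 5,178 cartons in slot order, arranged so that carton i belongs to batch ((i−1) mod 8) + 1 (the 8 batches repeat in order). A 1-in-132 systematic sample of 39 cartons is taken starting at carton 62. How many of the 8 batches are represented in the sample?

2

Consecutive selections differ by k = 132, so their batch numbers differ by 132 mod 8 = 4.
gcd(132, 8) = 4, so the sample visits 8/4 = 2 distinct residues mod 8.
Start 62 is batch 6; the batches hit are 2, 6.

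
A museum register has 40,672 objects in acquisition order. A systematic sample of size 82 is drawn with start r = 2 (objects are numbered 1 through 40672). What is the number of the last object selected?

40178

k = 40672/82 = 496
82nd selection = r + (82−1)·k = 2 + 81×496 = 2 + 40176 = 40178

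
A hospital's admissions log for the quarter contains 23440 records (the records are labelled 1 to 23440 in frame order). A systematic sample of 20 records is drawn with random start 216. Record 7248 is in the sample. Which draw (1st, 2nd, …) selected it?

7

k = 23440/20 = 1172
position = (7248 − 216)/1172 + 1 = 7032/1172 + 1 = 6 + 1 = 7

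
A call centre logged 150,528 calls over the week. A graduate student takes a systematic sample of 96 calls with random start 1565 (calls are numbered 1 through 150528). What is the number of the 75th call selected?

117597

k = 150528/96 = 1568
75th selection = r + (75−1)·k = 1565 + 74×1568 = 1565 + 116032 = 117597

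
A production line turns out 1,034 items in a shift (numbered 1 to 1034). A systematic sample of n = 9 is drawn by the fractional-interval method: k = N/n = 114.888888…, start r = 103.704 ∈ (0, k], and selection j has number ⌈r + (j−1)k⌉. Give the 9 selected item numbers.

104, 219, 334, 449, 564, 679, 794, 908, 1023

j=1: r + 0k = 103.704 → ⌈·⌉ = 104
j=2: r + 1k = 218.592888… → ⌈·⌉ = 219
j=3: r + 2k = 333.481777… → ⌈·⌉ = 334
j=4: r + 3k = 448.370666… → ⌈·⌉ = 449
j=5: r + 4k = 563.259555… → ⌈·⌉ = 564
j=6: r + 5k = 678.148444… → ⌈·⌉ = 679
j=7: r + 6k = 793.037333… → ⌈·⌉ = 794
j=8: r + 7k = 907.926222… → ⌈·⌉ = 908
j=9: r + 8k = 1022.815111… → ⌈·⌉ = 1023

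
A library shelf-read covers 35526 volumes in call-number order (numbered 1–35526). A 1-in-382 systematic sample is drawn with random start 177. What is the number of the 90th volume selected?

k = 382
90th selection = r + (90−1)·k = 177 + 89×382 = 177 + 33998 = 34175

34175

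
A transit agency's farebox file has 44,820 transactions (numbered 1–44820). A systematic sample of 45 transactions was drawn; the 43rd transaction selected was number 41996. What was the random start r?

164

k = 44820/45 = 996
r = 41996 − (43−1)×996 = 41996 − 41832 = 164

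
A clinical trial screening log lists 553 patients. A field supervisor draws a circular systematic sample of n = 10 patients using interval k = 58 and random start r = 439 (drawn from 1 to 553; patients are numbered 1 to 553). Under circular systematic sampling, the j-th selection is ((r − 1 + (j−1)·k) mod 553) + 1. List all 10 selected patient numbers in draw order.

439, 497, 2, 60, 118, 176, 234, 292, 350, 408

Selection 1: 439
Selection 2: 439 + 58 = 497
Selection 3: 497 + 58 = 555 → 555 − 553 = 2
Selection 4: 2 + 58 = 60
Selection 5: 60 + 58 = 118
Selection 6: 118 + 58 = 176
Selection 7: 176 + 58 = 234
Selection 8: 234 + 58 = 292
Selection 9: 292 + 58 = 350
Selection 10: 350 + 58 = 408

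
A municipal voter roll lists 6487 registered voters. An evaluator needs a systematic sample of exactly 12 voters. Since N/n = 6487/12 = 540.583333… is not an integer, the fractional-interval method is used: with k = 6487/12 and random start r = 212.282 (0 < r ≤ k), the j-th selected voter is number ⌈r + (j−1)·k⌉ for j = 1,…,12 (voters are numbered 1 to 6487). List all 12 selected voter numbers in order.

j=1: r + 0k = 212.282 → ⌈·⌉ = 213
j=2: r + 1k = 752.865333… → ⌈·⌉ = 753
j=3: r + 2k = 1293.448666… → ⌈·⌉ = 1294
j=4: r + 3k = 1834.032 → ⌈·⌉ = 1835
j=5: r + 4k = 2374.615333… → ⌈·⌉ = 2375
j=6: r + 5k = 2915.198666… → ⌈·⌉ = 2916
j=7: r + 6k = 3455.782 → ⌈·⌉ = 3456
j=8: r + 7k = 3996.365333… → ⌈·⌉ = 3997
j=9: r + 8k = 4536.948666… → ⌈·⌉ = 4537
j=10: r + 9k = 5077.532 → ⌈·⌉ = 5078
j=11: r + 10k = 5618.115333… → ⌈·⌉ = 5619
j=12: r + 11k = 6158.698666… → ⌈·⌉ = 6159

213, 753, 1294, 1835, 2375, 2916, 3456, 3997, 4537, 5078, 5619, 6159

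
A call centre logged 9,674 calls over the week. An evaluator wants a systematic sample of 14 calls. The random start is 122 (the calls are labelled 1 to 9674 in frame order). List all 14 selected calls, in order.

122, 813, 1504, 2195, 2886, 3577, 4268, 4959, 5650, 6341, 7032, 7723, 8414, 9105

k = N/n = 9674/14 = 691
call 1: 122
call 2: 122 + 691 = 813
call 3: 813 + 691 = 1504
call 4: 1504 + 691 = 2195
call 5: 2195 + 691 = 2886
call 6: 2886 + 691 = 3577
call 7: 3577 + 691 = 4268
call 8: 4268 + 691 = 4959
call 9: 4959 + 691 = 5650
call 10: 5650 + 691 = 6341
call 11: 6341 + 691 = 7032
call 12: 7032 + 691 = 7723
call 13: 7723 + 691 = 8414
call 14: 8414 + 691 = 9105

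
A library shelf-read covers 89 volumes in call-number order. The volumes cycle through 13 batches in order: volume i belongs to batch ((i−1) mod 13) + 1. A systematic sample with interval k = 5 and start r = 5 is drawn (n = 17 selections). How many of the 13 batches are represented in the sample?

Consecutive selections differ by k = 5, so their batch numbers differ by 5 mod 13 = 5.
gcd(5, 13) = 1, so the sample visits 13/1 = 13 distinct residues mod 13.
Start 5 is batch 5; the batches hit are 1, 2, 3, 4, 5, 6, 7, 8, 9, 10, 11, 12, 13.

13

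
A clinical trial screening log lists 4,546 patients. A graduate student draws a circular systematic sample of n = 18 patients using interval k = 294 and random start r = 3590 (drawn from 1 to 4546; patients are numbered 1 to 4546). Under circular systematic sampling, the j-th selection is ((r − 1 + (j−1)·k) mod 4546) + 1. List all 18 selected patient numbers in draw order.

Selection 1: 3590
Selection 2: 3590 + 294 = 3884
Selection 3: 3884 + 294 = 4178
Selection 4: 4178 + 294 = 4472
Selection 5: 4472 + 294 = 4766 → 4766 − 4546 = 220
Selection 6: 220 + 294 = 514
Selection 7: 514 + 294 = 808
Selection 8: 808 + 294 = 1102
Selection 9: 1102 + 294 = 1396
Selection 10: 1396 + 294 = 1690
Selection 11: 1690 + 294 = 1984
Selection 12: 1984 + 294 = 2278
Selection 13: 2278 + 294 = 2572
Selection 14: 2572 + 294 = 2866
Selection 15: 2866 + 294 = 3160
Selection 16: 3160 + 294 = 3454
Selection 17: 3454 + 294 = 3748
Selection 18: 3748 + 294 = 4042

3590, 3884, 4178, 4472, 220, 514, 808, 1102, 1396, 1690, 1984, 2278, 2572, 2866, 3160, 3454, 3748, 4042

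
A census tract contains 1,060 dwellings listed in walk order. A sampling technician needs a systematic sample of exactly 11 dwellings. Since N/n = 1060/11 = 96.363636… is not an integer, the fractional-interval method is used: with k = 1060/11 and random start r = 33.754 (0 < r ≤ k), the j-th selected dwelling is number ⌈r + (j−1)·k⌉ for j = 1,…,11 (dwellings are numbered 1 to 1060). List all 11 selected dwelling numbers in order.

j=1: r + 0k = 33.754 → ⌈·⌉ = 34
j=2: r + 1k = 130.117636… → ⌈·⌉ = 131
j=3: r + 2k = 226.481272… → ⌈·⌉ = 227
j=4: r + 3k = 322.844909… → ⌈·⌉ = 323
j=5: r + 4k = 419.208545… → ⌈·⌉ = 420
j=6: r + 5k = 515.572181… → ⌈·⌉ = 516
j=7: r + 6k = 611.935818… → ⌈·⌉ = 612
j=8: r + 7k = 708.299454… → ⌈·⌉ = 709
j=9: r + 8k = 804.663090… → ⌈·⌉ = 805
j=10: r + 9k = 901.026727… → ⌈·⌉ = 902
j=11: r + 10k = 997.390363… → ⌈·⌉ = 998

34, 131, 227, 323, 420, 516, 612, 709, 805, 902, 998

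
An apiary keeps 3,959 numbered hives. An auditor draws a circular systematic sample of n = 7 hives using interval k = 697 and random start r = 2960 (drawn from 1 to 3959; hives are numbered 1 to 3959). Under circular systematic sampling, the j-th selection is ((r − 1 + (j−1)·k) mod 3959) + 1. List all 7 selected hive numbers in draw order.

2960, 3657, 395, 1092, 1789, 2486, 3183

Selection 1: 2960
Selection 2: 2960 + 697 = 3657
Selection 3: 3657 + 697 = 4354 → 4354 − 3959 = 395
Selection 4: 395 + 697 = 1092
Selection 5: 1092 + 697 = 1789
Selection 6: 1789 + 697 = 2486
Selection 7: 2486 + 697 = 3183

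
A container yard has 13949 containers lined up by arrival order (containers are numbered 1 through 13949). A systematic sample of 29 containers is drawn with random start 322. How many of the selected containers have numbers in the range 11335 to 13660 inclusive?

5

k = 13949/29 = 481
First selection ≥ 11335: 322 + ⌈(11335−322)/481⌉·481 = 322 + 23×481 = 11385
Last selection ≤ 13660: 322 + ⌊(13660−322)/481⌋·481 = 322 + 27×481 = 13309
Count = 27 − 23 + 1 = 5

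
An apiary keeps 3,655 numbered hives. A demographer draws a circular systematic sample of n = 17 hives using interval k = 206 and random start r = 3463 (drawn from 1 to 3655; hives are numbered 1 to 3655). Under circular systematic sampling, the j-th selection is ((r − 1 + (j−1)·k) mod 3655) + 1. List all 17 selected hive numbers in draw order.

3463, 14, 220, 426, 632, 838, 1044, 1250, 1456, 1662, 1868, 2074, 2280, 2486, 2692, 2898, 3104

Selection 1: 3463
Selection 2: 3463 + 206 = 3669 → 3669 − 3655 = 14
Selection 3: 14 + 206 = 220
Selection 4: 220 + 206 = 426
Selection 5: 426 + 206 = 632
Selection 6: 632 + 206 = 838
Selection 7: 838 + 206 = 1044
Selection 8: 1044 + 206 = 1250
Selection 9: 1250 + 206 = 1456
Selection 10: 1456 + 206 = 1662
Selection 11: 1662 + 206 = 1868
Selection 12: 1868 + 206 = 2074
Selection 13: 2074 + 206 = 2280
Selection 14: 2280 + 206 = 2486
Selection 15: 2486 + 206 = 2692
Selection 16: 2692 + 206 = 2898
Selection 17: 2898 + 206 = 3104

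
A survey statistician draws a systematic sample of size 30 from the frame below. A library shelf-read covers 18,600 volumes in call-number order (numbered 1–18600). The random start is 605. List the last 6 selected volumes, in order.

k = N/n = 18600/30 = 620
25th selection = 605 + 24×620 = 15485
26th: 15485 + 620 = 16105
27th: 16105 + 620 = 16725
28th: 16725 + 620 = 17345
29th: 17345 + 620 = 17965
30th: 17965 + 620 = 18585

15485, 16105, 16725, 17345, 17965, 18585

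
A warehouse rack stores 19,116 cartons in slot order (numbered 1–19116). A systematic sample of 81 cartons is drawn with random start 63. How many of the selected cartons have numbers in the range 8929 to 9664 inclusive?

k = 19116/81 = 236
First selection ≥ 8929: 63 + ⌈(8929−63)/236⌉·236 = 63 + 38×236 = 9031
Last selection ≤ 9664: 63 + ⌊(9664−63)/236⌋·236 = 63 + 40×236 = 9503
Count = 40 − 38 + 1 = 3

3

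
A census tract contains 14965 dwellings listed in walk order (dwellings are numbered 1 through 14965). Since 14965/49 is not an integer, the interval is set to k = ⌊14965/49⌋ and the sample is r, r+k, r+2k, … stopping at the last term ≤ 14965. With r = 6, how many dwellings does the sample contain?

k = ⌊14965/49⌋ = 305
Achieved size = ⌊(14965 − 6)/305⌋ + 1 = ⌊14959/305⌋ + 1 = 49 + 1 = 50
(last selection: 6 + 49×305 = 14951 ≤ 14965; next would be 15256 > 14965)

50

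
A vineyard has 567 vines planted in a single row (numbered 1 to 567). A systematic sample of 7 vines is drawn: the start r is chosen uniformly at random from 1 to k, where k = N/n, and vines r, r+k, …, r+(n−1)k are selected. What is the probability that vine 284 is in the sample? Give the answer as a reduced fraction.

1/81

k = 567/7 = 81.
Vine 284 is selected iff r ≡ 284 (mod 81); exactly one such r in {1,…,81}.
Inclusion probability = 1/81.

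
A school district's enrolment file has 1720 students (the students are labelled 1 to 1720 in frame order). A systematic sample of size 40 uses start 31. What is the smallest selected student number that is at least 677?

k = 1720/40 = 43
Steps past start: ⌈(677 − 31)/43⌉ = ⌈646/43⌉ = 16
Selected student: 31 + 16×43 = 719

719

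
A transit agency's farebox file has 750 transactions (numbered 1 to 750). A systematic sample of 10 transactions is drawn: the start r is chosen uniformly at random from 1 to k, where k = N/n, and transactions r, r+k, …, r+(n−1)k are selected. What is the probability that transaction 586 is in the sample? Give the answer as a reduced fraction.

1/75

k = 750/10 = 75.
Transaction 586 is selected iff r ≡ 586 (mod 75); exactly one such r in {1,…,75}.
Inclusion probability = 1/75.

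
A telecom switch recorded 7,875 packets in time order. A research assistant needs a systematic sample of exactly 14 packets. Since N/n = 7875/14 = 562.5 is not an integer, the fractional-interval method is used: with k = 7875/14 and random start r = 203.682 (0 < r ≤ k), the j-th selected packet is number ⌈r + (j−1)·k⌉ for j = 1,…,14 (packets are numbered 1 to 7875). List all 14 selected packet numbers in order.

204, 767, 1329, 1892, 2454, 3017, 3579, 4142, 4704, 5267, 5829, 6392, 6954, 7517

j=1: r + 0k = 203.682 → ⌈·⌉ = 204
j=2: r + 1k = 766.182 → ⌈·⌉ = 767
j=3: r + 2k = 1328.682 → ⌈·⌉ = 1329
j=4: r + 3k = 1891.182 → ⌈·⌉ = 1892
j=5: r + 4k = 2453.682 → ⌈·⌉ = 2454
j=6: r + 5k = 3016.182 → ⌈·⌉ = 3017
j=7: r + 6k = 3578.682 → ⌈·⌉ = 3579
j=8: r + 7k = 4141.182 → ⌈·⌉ = 4142
j=9: r + 8k = 4703.682 → ⌈·⌉ = 4704
j=10: r + 9k = 5266.182 → ⌈·⌉ = 5267
j=11: r + 10k = 5828.682 → ⌈·⌉ = 5829
j=12: r + 11k = 6391.182 → ⌈·⌉ = 6392
j=13: r + 12k = 6953.682 → ⌈·⌉ = 6954
j=14: r + 13k = 7516.182 → ⌈·⌉ = 7517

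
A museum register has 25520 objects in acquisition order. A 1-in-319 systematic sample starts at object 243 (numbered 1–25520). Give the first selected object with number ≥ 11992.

k = 319
Steps past start: ⌈(11992 − 243)/319⌉ = ⌈11749/319⌉ = 37
Selected object: 243 + 37×319 = 12046

12046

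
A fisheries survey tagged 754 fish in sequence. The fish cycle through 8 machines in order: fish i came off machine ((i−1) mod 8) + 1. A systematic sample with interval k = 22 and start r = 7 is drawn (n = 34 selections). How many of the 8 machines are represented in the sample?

Consecutive selections differ by k = 22, so their machine numbers differ by 22 mod 8 = 6.
gcd(22, 8) = 2, so the sample visits 8/2 = 4 distinct residues mod 8.
Start 7 is machine 7; the machines hit are 1, 3, 5, 7.

4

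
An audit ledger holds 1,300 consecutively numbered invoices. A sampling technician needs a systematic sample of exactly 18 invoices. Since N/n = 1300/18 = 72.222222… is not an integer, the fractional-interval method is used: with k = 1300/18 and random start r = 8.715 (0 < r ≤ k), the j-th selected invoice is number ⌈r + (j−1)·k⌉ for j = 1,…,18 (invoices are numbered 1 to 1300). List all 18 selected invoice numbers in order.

j=1: r + 0k = 8.715 → ⌈·⌉ = 9
j=2: r + 1k = 80.937222… → ⌈·⌉ = 81
j=3: r + 2k = 153.159444… → ⌈·⌉ = 154
j=4: r + 3k = 225.381666… → ⌈·⌉ = 226
j=5: r + 4k = 297.603888… → ⌈·⌉ = 298
j=6: r + 5k = 369.826111… → ⌈·⌉ = 370
j=7: r + 6k = 442.048333… → ⌈·⌉ = 443
j=8: r + 7k = 514.270555… → ⌈·⌉ = 515
j=9: r + 8k = 586.492777… → ⌈·⌉ = 587
j=10: r + 9k = 658.715 → ⌈·⌉ = 659
j=11: r + 10k = 730.937222… → ⌈·⌉ = 731
j=12: r + 11k = 803.159444… → ⌈·⌉ = 804
j=13: r + 12k = 875.381666… → ⌈·⌉ = 876
j=14: r + 13k = 947.603888… → ⌈·⌉ = 948
j=15: r + 14k = 1019.826111… → ⌈·⌉ = 1020
j=16: r + 15k = 1092.048333… → ⌈·⌉ = 1093
j=17: r + 16k = 1164.270555… → ⌈·⌉ = 1165
j=18: r + 17k = 1236.492777… → ⌈·⌉ = 1237

9, 81, 154, 226, 298, 370, 443, 515, 587, 659, 731, 804, 876, 948, 1020, 1093, 1165, 1237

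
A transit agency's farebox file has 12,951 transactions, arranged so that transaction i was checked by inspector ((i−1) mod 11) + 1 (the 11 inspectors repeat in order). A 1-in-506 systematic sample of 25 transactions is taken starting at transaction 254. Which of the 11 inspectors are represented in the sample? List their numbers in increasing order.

Consecutive selections differ by k = 506, so their inspector numbers differ by 506 mod 11 = 0.
gcd(506, 11) = 11, so the sample visits 11/11 = 1 distinct residues mod 11.
Start 254 is inspector 1; the inspectors hit are 1.

1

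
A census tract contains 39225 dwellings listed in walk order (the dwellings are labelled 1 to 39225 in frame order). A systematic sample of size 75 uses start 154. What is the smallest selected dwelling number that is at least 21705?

k = 39225/75 = 523
Steps past start: ⌈(21705 − 154)/523⌉ = ⌈21551/523⌉ = 42
Selected dwelling: 154 + 42×523 = 22120

22120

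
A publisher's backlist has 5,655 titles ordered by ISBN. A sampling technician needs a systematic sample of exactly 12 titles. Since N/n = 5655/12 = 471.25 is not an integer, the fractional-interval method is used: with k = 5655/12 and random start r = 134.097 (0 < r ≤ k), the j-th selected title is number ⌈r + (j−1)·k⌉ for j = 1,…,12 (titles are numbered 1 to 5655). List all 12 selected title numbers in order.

j=1: r + 0k = 134.097 → ⌈·⌉ = 135
j=2: r + 1k = 605.347 → ⌈·⌉ = 606
j=3: r + 2k = 1076.597 → ⌈·⌉ = 1077
j=4: r + 3k = 1547.847 → ⌈·⌉ = 1548
j=5: r + 4k = 2019.097 → ⌈·⌉ = 2020
j=6: r + 5k = 2490.347 → ⌈·⌉ = 2491
j=7: r + 6k = 2961.597 → ⌈·⌉ = 2962
j=8: r + 7k = 3432.847 → ⌈·⌉ = 3433
j=9: r + 8k = 3904.097 → ⌈·⌉ = 3905
j=10: r + 9k = 4375.347 → ⌈·⌉ = 4376
j=11: r + 10k = 4846.597 → ⌈·⌉ = 4847
j=12: r + 11k = 5317.847 → ⌈·⌉ = 5318

135, 606, 1077, 1548, 2020, 2491, 2962, 3433, 3905, 4376, 4847, 5318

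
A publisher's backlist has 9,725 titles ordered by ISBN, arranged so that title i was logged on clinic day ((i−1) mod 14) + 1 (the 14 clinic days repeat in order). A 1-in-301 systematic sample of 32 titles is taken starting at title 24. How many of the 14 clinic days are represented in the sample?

2

Consecutive selections differ by k = 301, so their clinic day numbers differ by 301 mod 14 = 7.
gcd(301, 14) = 7, so the sample visits 14/7 = 2 distinct residues mod 14.
Start 24 is clinic day 10; the clinic days hit are 3, 10.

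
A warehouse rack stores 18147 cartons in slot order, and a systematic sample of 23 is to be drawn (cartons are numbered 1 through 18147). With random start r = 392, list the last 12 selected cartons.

9071, 9860, 10649, 11438, 12227, 13016, 13805, 14594, 15383, 16172, 16961, 17750

k = N/n = 18147/23 = 789
12th selection = 392 + 11×789 = 9071
13th: 9071 + 789 = 9860
14th: 9860 + 789 = 10649
15th: 10649 + 789 = 11438
16th: 11438 + 789 = 12227
17th: 12227 + 789 = 13016
18th: 13016 + 789 = 13805
19th: 13805 + 789 = 14594
20th: 14594 + 789 = 15383
21st: 15383 + 789 = 16172
22nd: 16172 + 789 = 16961
23rd: 16961 + 789 = 17750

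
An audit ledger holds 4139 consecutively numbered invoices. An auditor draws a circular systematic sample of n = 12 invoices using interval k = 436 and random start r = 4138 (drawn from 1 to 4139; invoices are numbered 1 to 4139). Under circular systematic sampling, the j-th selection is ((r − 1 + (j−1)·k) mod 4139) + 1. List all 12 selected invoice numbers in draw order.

4138, 435, 871, 1307, 1743, 2179, 2615, 3051, 3487, 3923, 220, 656

Selection 1: 4138
Selection 2: 4138 + 436 = 4574 → 4574 − 4139 = 435
Selection 3: 435 + 436 = 871
Selection 4: 871 + 436 = 1307
Selection 5: 1307 + 436 = 1743
Selection 6: 1743 + 436 = 2179
Selection 7: 2179 + 436 = 2615
Selection 8: 2615 + 436 = 3051
Selection 9: 3051 + 436 = 3487
Selection 10: 3487 + 436 = 3923
Selection 11: 3923 + 436 = 4359 → 4359 − 4139 = 220
Selection 12: 220 + 436 = 656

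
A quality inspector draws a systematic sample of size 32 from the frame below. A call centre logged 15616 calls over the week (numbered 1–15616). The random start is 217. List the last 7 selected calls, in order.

k = N/n = 15616/32 = 488
26th selection = 217 + 25×488 = 12417
27th: 12417 + 488 = 12905
28th: 12905 + 488 = 13393
29th: 13393 + 488 = 13881
30th: 13881 + 488 = 14369
31st: 14369 + 488 = 14857
32nd: 14857 + 488 = 15345

12417, 12905, 13393, 13881, 14369, 14857, 15345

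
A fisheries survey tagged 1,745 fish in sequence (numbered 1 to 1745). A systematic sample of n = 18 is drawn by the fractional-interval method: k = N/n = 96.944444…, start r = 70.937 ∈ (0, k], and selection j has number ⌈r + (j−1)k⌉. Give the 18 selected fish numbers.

j=1: r + 0k = 70.937 → ⌈·⌉ = 71
j=2: r + 1k = 167.881444… → ⌈·⌉ = 168
j=3: r + 2k = 264.825888… → ⌈·⌉ = 265
j=4: r + 3k = 361.770333… → ⌈·⌉ = 362
j=5: r + 4k = 458.714777… → ⌈·⌉ = 459
j=6: r + 5k = 555.659222… → ⌈·⌉ = 556
j=7: r + 6k = 652.603666… → ⌈·⌉ = 653
j=8: r + 7k = 749.548111… → ⌈·⌉ = 750
j=9: r + 8k = 846.492555… → ⌈·⌉ = 847
j=10: r + 9k = 943.437 → ⌈·⌉ = 944
j=11: r + 10k = 1040.381444… → ⌈·⌉ = 1041
j=12: r + 11k = 1137.325888… → ⌈·⌉ = 1138
j=13: r + 12k = 1234.270333… → ⌈·⌉ = 1235
j=14: r + 13k = 1331.214777… → ⌈·⌉ = 1332
j=15: r + 14k = 1428.159222… → ⌈·⌉ = 1429
j=16: r + 15k = 1525.103666… → ⌈·⌉ = 1526
j=17: r + 16k = 1622.048111… → ⌈·⌉ = 1623
j=18: r + 17k = 1718.992555… → ⌈·⌉ = 1719

71, 168, 265, 362, 459, 556, 653, 750, 847, 944, 1041, 1138, 1235, 1332, 1429, 1526, 1623, 1719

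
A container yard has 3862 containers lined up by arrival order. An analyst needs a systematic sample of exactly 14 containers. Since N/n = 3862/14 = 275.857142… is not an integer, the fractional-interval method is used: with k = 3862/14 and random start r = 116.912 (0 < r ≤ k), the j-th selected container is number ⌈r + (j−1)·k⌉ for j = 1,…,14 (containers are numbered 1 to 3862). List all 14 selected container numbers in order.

j=1: r + 0k = 116.912 → ⌈·⌉ = 117
j=2: r + 1k = 392.769142… → ⌈·⌉ = 393
j=3: r + 2k = 668.626285… → ⌈·⌉ = 669
j=4: r + 3k = 944.483428… → ⌈·⌉ = 945
j=5: r + 4k = 1220.340571… → ⌈·⌉ = 1221
j=6: r + 5k = 1496.197714… → ⌈·⌉ = 1497
j=7: r + 6k = 1772.054857… → ⌈·⌉ = 1773
j=8: r + 7k = 2047.912 → ⌈·⌉ = 2048
j=9: r + 8k = 2323.769142… → ⌈·⌉ = 2324
j=10: r + 9k = 2599.626285… → ⌈·⌉ = 2600
j=11: r + 10k = 2875.483428… → ⌈·⌉ = 2876
j=12: r + 11k = 3151.340571… → ⌈·⌉ = 3152
j=13: r + 12k = 3427.197714… → ⌈·⌉ = 3428
j=14: r + 13k = 3703.054857… → ⌈·⌉ = 3704

117, 393, 669, 945, 1221, 1497, 1773, 2048, 2324, 2600, 2876, 3152, 3428, 3704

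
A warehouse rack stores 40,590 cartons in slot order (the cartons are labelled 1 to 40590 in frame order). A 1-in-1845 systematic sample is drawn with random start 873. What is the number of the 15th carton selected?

k = 1845
15th selection = r + (15−1)·k = 873 + 14×1845 = 873 + 25830 = 26703

26703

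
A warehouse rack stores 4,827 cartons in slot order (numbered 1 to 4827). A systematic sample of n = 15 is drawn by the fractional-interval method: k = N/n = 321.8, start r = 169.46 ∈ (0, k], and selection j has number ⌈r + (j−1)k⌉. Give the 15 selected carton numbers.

170, 492, 814, 1135, 1457, 1779, 2101, 2423, 2744, 3066, 3388, 3710, 4032, 4353, 4675

j=1: r + 0k = 169.46 → ⌈·⌉ = 170
j=2: r + 1k = 491.26 → ⌈·⌉ = 492
j=3: r + 2k = 813.06 → ⌈·⌉ = 814
j=4: r + 3k = 1134.86 → ⌈·⌉ = 1135
j=5: r + 4k = 1456.66 → ⌈·⌉ = 1457
j=6: r + 5k = 1778.46 → ⌈·⌉ = 1779
j=7: r + 6k = 2100.26 → ⌈·⌉ = 2101
j=8: r + 7k = 2422.06 → ⌈·⌉ = 2423
j=9: r + 8k = 2743.86 → ⌈·⌉ = 2744
j=10: r + 9k = 3065.66 → ⌈·⌉ = 3066
j=11: r + 10k = 3387.46 → ⌈·⌉ = 3388
j=12: r + 11k = 3709.26 → ⌈·⌉ = 3710
j=13: r + 12k = 4031.06 → ⌈·⌉ = 4032
j=14: r + 13k = 4352.86 → ⌈·⌉ = 4353
j=15: r + 14k = 4674.66 → ⌈·⌉ = 4675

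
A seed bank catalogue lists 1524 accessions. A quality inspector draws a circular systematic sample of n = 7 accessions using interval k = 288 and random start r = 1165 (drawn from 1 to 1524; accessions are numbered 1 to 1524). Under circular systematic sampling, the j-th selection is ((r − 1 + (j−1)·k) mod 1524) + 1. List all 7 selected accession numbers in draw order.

Selection 1: 1165
Selection 2: 1165 + 288 = 1453
Selection 3: 1453 + 288 = 1741 → 1741 − 1524 = 217
Selection 4: 217 + 288 = 505
Selection 5: 505 + 288 = 793
Selection 6: 793 + 288 = 1081
Selection 7: 1081 + 288 = 1369

1165, 1453, 217, 505, 793, 1081, 1369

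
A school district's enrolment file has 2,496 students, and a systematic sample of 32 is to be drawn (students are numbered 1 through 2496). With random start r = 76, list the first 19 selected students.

k = N/n = 2496/32 = 78
student 1: 76
student 2: 76 + 78 = 154
student 3: 154 + 78 = 232
student 4: 232 + 78 = 310
student 5: 310 + 78 = 388
student 6: 388 + 78 = 466
student 7: 466 + 78 = 544
student 8: 544 + 78 = 622
student 9: 622 + 78 = 700
student 10: 700 + 78 = 778
student 11: 778 + 78 = 856
student 12: 856 + 78 = 934
student 13: 934 + 78 = 1012
student 14: 1012 + 78 = 1090
student 15: 1090 + 78 = 1168
student 16: 1168 + 78 = 1246
student 17: 1246 + 78 = 1324
student 18: 1324 + 78 = 1402
student 19: 1402 + 78 = 1480

76, 154, 232, 310, 388, 466, 544, 622, 700, 778, 856, 934, 1012, 1090, 1168, 1246, 1324, 1402, 1480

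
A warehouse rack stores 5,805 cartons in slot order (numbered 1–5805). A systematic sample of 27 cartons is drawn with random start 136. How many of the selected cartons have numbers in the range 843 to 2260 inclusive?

6

k = 5805/27 = 215
First selection ≥ 843: 136 + ⌈(843−136)/215⌉·215 = 136 + 4×215 = 996
Last selection ≤ 2260: 136 + ⌊(2260−136)/215⌋·215 = 136 + 9×215 = 2071
Count = 9 − 4 + 1 = 6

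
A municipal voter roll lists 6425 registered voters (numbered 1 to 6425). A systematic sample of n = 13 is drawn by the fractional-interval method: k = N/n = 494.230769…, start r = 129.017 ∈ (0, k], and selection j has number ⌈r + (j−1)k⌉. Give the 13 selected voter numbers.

j=1: r + 0k = 129.017 → ⌈·⌉ = 130
j=2: r + 1k = 623.247769… → ⌈·⌉ = 624
j=3: r + 2k = 1117.478538… → ⌈·⌉ = 1118
j=4: r + 3k = 1611.709307… → ⌈·⌉ = 1612
j=5: r + 4k = 2105.940076… → ⌈·⌉ = 2106
j=6: r + 5k = 2600.170846… → ⌈·⌉ = 2601
j=7: r + 6k = 3094.401615… → ⌈·⌉ = 3095
j=8: r + 7k = 3588.632384… → ⌈·⌉ = 3589
j=9: r + 8k = 4082.863153… → ⌈·⌉ = 4083
j=10: r + 9k = 4577.093923… → ⌈·⌉ = 4578
j=11: r + 10k = 5071.324692… → ⌈·⌉ = 5072
j=12: r + 11k = 5565.555461… → ⌈·⌉ = 5566
j=13: r + 12k = 6059.786230… → ⌈·⌉ = 6060

130, 624, 1118, 1612, 2106, 2601, 3095, 3589, 4083, 4578, 5072, 5566, 6060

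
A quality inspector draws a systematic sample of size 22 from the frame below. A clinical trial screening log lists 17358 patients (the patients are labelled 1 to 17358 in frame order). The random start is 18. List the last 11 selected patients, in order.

8697, 9486, 10275, 11064, 11853, 12642, 13431, 14220, 15009, 15798, 16587

k = N/n = 17358/22 = 789
12th selection = 18 + 11×789 = 8697
13th: 8697 + 789 = 9486
14th: 9486 + 789 = 10275
15th: 10275 + 789 = 11064
16th: 11064 + 789 = 11853
17th: 11853 + 789 = 12642
18th: 12642 + 789 = 13431
19th: 13431 + 789 = 14220
20th: 14220 + 789 = 15009
21st: 15009 + 789 = 15798
22nd: 15798 + 789 = 16587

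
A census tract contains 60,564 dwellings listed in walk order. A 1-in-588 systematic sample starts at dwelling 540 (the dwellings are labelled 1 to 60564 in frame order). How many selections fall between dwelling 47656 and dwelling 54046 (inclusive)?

k = 588
First selection ≥ 47656: 540 + ⌈(47656−540)/588⌉·588 = 540 + 81×588 = 48168
Last selection ≤ 54046: 540 + ⌊(54046−540)/588⌋·588 = 540 + 90×588 = 53460
Count = 90 − 81 + 1 = 10

10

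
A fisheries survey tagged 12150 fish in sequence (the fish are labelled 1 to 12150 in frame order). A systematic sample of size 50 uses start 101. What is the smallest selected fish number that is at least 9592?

9821

k = 12150/50 = 243
Steps past start: ⌈(9592 − 101)/243⌉ = ⌈9491/243⌉ = 40
Selected fish: 101 + 40×243 = 9821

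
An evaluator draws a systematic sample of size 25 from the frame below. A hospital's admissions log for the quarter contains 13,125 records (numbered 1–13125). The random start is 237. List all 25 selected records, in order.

k = N/n = 13125/25 = 525
record 1: 237
record 2: 237 + 525 = 762
record 3: 762 + 525 = 1287
record 4: 1287 + 525 = 1812
record 5: 1812 + 525 = 2337
record 6: 2337 + 525 = 2862
record 7: 2862 + 525 = 3387
record 8: 3387 + 525 = 3912
record 9: 3912 + 525 = 4437
record 10: 4437 + 525 = 4962
record 11: 4962 + 525 = 5487
record 12: 5487 + 525 = 6012
record 13: 6012 + 525 = 6537
record 14: 6537 + 525 = 7062
record 15: 7062 + 525 = 7587
record 16: 7587 + 525 = 8112
record 17: 8112 + 525 = 8637
record 18: 8637 + 525 = 9162
record 19: 9162 + 525 = 9687
record 20: 9687 + 525 = 10212
record 21: 10212 + 525 = 10737
record 22: 10737 + 525 = 11262
record 23: 11262 + 525 = 11787
record 24: 11787 + 525 = 12312
record 25: 12312 + 525 = 12837

237, 762, 1287, 1812, 2337, 2862, 3387, 3912, 4437, 4962, 5487, 6012, 6537, 7062, 7587, 8112, 8637, 9162, 9687, 10212, 10737, 11262, 11787, 12312, 12837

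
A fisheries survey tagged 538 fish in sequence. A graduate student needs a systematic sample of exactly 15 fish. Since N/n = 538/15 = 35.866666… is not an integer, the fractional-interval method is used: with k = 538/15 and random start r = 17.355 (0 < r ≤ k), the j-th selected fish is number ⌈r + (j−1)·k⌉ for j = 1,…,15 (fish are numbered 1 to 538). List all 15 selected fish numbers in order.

j=1: r + 0k = 17.355 → ⌈·⌉ = 18
j=2: r + 1k = 53.221666… → ⌈·⌉ = 54
j=3: r + 2k = 89.088333… → ⌈·⌉ = 90
j=4: r + 3k = 124.955 → ⌈·⌉ = 125
j=5: r + 4k = 160.821666… → ⌈·⌉ = 161
j=6: r + 5k = 196.688333… → ⌈·⌉ = 197
j=7: r + 6k = 232.555 → ⌈·⌉ = 233
j=8: r + 7k = 268.421666… → ⌈·⌉ = 269
j=9: r + 8k = 304.288333… → ⌈·⌉ = 305
j=10: r + 9k = 340.155 → ⌈·⌉ = 341
j=11: r + 10k = 376.021666… → ⌈·⌉ = 377
j=12: r + 11k = 411.888333… → ⌈·⌉ = 412
j=13: r + 12k = 447.755 → ⌈·⌉ = 448
j=14: r + 13k = 483.621666… → ⌈·⌉ = 484
j=15: r + 14k = 519.488333… → ⌈·⌉ = 520

18, 54, 90, 125, 161, 197, 233, 269, 305, 341, 377, 412, 448, 484, 520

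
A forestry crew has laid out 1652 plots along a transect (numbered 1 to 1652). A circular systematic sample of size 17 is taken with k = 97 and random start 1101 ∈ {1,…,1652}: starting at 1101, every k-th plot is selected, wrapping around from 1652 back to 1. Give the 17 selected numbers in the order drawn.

Selection 1: 1101
Selection 2: 1101 + 97 = 1198
Selection 3: 1198 + 97 = 1295
Selection 4: 1295 + 97 = 1392
Selection 5: 1392 + 97 = 1489
Selection 6: 1489 + 97 = 1586
Selection 7: 1586 + 97 = 1683 → 1683 − 1652 = 31
Selection 8: 31 + 97 = 128
Selection 9: 128 + 97 = 225
Selection 10: 225 + 97 = 322
Selection 11: 322 + 97 = 419
Selection 12: 419 + 97 = 516
Selection 13: 516 + 97 = 613
Selection 14: 613 + 97 = 710
Selection 15: 710 + 97 = 807
Selection 16: 807 + 97 = 904
Selection 17: 904 + 97 = 1001

1101, 1198, 1295, 1392, 1489, 1586, 31, 128, 225, 322, 419, 516, 613, 710, 807, 904, 1001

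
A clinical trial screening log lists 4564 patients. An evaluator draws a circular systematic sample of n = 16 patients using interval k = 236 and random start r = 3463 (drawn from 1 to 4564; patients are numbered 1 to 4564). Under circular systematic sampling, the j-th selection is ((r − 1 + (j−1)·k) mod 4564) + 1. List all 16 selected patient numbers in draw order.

Selection 1: 3463
Selection 2: 3463 + 236 = 3699
Selection 3: 3699 + 236 = 3935
Selection 4: 3935 + 236 = 4171
Selection 5: 4171 + 236 = 4407
Selection 6: 4407 + 236 = 4643 → 4643 − 4564 = 79
Selection 7: 79 + 236 = 315
Selection 8: 315 + 236 = 551
Selection 9: 551 + 236 = 787
Selection 10: 787 + 236 = 1023
Selection 11: 1023 + 236 = 1259
Selection 12: 1259 + 236 = 1495
Selection 13: 1495 + 236 = 1731
Selection 14: 1731 + 236 = 1967
Selection 15: 1967 + 236 = 2203
Selection 16: 2203 + 236 = 2439

3463, 3699, 3935, 4171, 4407, 79, 315, 551, 787, 1023, 1259, 1495, 1731, 1967, 2203, 2439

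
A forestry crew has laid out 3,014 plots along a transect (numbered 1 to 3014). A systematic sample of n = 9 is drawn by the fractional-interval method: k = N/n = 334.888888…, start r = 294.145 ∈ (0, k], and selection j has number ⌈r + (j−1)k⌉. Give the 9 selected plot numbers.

j=1: r + 0k = 294.145 → ⌈·⌉ = 295
j=2: r + 1k = 629.033888… → ⌈·⌉ = 630
j=3: r + 2k = 963.922777… → ⌈·⌉ = 964
j=4: r + 3k = 1298.811666… → ⌈·⌉ = 1299
j=5: r + 4k = 1633.700555… → ⌈·⌉ = 1634
j=6: r + 5k = 1968.589444… → ⌈·⌉ = 1969
j=7: r + 6k = 2303.478333… → ⌈·⌉ = 2304
j=8: r + 7k = 2638.367222… → ⌈·⌉ = 2639
j=9: r + 8k = 2973.256111… → ⌈·⌉ = 2974

295, 630, 964, 1299, 1634, 1969, 2304, 2639, 2974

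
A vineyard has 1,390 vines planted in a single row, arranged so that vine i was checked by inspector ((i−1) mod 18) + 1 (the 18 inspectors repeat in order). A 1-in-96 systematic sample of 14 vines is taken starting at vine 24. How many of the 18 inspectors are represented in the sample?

3

Consecutive selections differ by k = 96, so their inspector numbers differ by 96 mod 18 = 6.
gcd(96, 18) = 6, so the sample visits 18/6 = 3 distinct residues mod 18.
Start 24 is inspector 6; the inspectors hit are 6, 12, 18.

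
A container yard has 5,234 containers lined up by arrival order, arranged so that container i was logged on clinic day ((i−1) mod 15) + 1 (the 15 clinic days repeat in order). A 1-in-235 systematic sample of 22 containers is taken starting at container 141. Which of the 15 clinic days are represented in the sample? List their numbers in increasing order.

Consecutive selections differ by k = 235, so their clinic day numbers differ by 235 mod 15 = 10.
gcd(235, 15) = 5, so the sample visits 15/5 = 3 distinct residues mod 15.
Start 141 is clinic day 6; the clinic days hit are 1, 6, 11.

1, 6, 11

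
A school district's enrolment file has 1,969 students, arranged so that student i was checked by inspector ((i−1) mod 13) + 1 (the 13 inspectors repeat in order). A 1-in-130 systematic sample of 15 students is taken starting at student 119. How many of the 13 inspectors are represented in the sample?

1

Consecutive selections differ by k = 130, so their inspector numbers differ by 130 mod 13 = 0.
gcd(130, 13) = 13, so the sample visits 13/13 = 1 distinct residues mod 13.
Start 119 is inspector 2; the inspectors hit are 2.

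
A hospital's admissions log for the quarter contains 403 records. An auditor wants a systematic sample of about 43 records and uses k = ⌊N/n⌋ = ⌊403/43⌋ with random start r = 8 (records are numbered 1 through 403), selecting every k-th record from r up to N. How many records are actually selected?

k = ⌊403/43⌋ = 9
Achieved size = ⌊(403 − 8)/9⌋ + 1 = ⌊395/9⌋ + 1 = 43 + 1 = 44
(last selection: 8 + 43×9 = 395 ≤ 403; next would be 404 > 403)

44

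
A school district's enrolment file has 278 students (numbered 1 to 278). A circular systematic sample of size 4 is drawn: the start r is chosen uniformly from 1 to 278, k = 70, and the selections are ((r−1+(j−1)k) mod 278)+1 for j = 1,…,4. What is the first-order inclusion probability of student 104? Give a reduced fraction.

For each position j, as r ranges over 1…278 the j-th selection hits every student exactly once, so student 104 is selected for exactly 4 of the 278 starts.
Inclusion probability = 4/278 = 2/139.

2/139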